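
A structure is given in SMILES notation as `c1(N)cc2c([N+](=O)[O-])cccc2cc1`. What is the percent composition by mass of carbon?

Atom tally by fragment:
  naphthalene ring system core → C:10 H:8
  (− 2 ring H displaced by substituents)
  + NH2 → N:1 H:2
  + NO2 → N:1 O:2
Element totals:
  C: 10
  H: 8
  N: 2
  O: 2
Molecular formula: C10H8N2O2.
Molar mass = 188.186 g/mol.
Mass from C: 10 × 12.011 = 120.110 g/mol.
%C = 120.110 / 188.186 × 100 = 63.83%.

63.83%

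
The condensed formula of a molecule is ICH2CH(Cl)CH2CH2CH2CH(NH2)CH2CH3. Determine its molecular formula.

C8H17ClIN

Atom tally by fragment:
  ICH2 → C:1 H:2 I:1
  CH(Cl) → C:1 H:1 Cl:1
  CH2 → C:1 H:2
  CH2 → C:1 H:2
  CH2 → C:1 H:2
  CH(NH2) → C:1 H:3 N:1
  CH2 → C:1 H:2
  CH3 → C:1 H:3
Element totals:
  C: 8
  H: 17
  Cl: 1
  I: 1
  N: 1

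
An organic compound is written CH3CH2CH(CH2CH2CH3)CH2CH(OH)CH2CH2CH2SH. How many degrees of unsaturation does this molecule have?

Element totals:
  C: 11
  H: 24
  O: 1
  S: 1
Molecular formula: C11H24OS.
DoU = (2C + 2 + N − H − X) / 2 = (2·11 + 2 + 0 − 24 − 0) / 2 = 0.

0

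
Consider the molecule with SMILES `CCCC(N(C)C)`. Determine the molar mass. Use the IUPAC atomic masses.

Atom tally by fragment:
  CH3 → C:1 H:3
  CH2 → C:1 H:2
  CH2 → C:1 H:2
  CH2N(CH3)2 → C:3 H:8 N:1
Element totals:
  C: 6
  H: 15
  N: 1
Molecular formula: C6H15N.
  M = 6(12.011) + 15(1.008) + 14.007
    = 72.066 + 15.120 + 14.007 = 101.193

101.19 g/mol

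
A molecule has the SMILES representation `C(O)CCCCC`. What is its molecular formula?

Atom tally by fragment:
  HOCH2 → C:1 H:3 O:1
  CH2 → C:1 H:2
  CH2 → C:1 H:2
  CH2 → C:1 H:2
  CH2 → C:1 H:2
  CH3 → C:1 H:3
Element totals:
  C: 6
  H: 14
  O: 1

C6H14O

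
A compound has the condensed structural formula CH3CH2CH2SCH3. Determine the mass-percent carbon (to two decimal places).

Atom tally by fragment:
  CH3 → C:1 H:3
  CH2 → C:1 H:2
  CH2SCH3 → C:2 H:5 S:1
Element totals:
  C: 4
  H: 10
  S: 1
Molecular formula: C4H10S.
Molar mass = 90.184 g/mol.
Mass from C: 4 × 12.011 = 48.044 g/mol.
%C = 48.044 / 90.184 × 100 = 53.27%.

53.27%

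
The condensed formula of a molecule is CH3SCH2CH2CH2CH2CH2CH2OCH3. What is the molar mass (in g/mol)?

162.29 g/mol

Element totals:
  C: 8
  H: 18
  O: 1
  S: 1
Molecular formula: C8H18OS.
  M = 8(12.011) + 18(1.008) + 15.999 + 32.06
    = 96.088 + 18.144 + 15.999 + 32.060 = 162.291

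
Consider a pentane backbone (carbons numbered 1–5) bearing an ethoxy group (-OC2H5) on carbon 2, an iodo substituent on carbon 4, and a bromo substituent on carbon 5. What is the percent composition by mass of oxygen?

4.98%

Atom tally by fragment:
  CH3 → C:1 H:3
  CH(OC2H5) → C:3 H:6 O:1
  CH2 → C:1 H:2
  CH(I) → C:1 H:1 I:1
  CH2Br → C:1 H:2 Br:1
Element totals:
  C: 7
  H: 14
  Br: 1
  I: 1
  O: 1
Molecular formula: C7H14BrIO.
Molar mass = 320.996 g/mol.
Mass from O: 1 × 15.999 = 15.999 g/mol.
%O = 15.999 / 320.996 × 100 = 4.98%.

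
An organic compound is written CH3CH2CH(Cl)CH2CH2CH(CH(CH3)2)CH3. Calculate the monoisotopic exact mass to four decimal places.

176.1332

Element totals:
  C: 10
  H: 21
  Cl: 1
Molecular formula: C10H21Cl.
  M = 10(12.0) + 21(1.007825) + 34.968853
    = 120.000000 + 21.164325 + 34.968853 = 176.133178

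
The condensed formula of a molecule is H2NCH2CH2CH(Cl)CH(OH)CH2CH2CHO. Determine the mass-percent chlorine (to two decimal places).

19.73%

Atom tally by fragment:
  H2NCH2 → C:1 H:4 N:1
  CH2 → C:1 H:2
  CH(Cl) → C:1 H:1 Cl:1
  CH(OH) → C:1 H:2 O:1
  CH2 → C:1 H:2
  CH2CHO → C:2 H:3 O:1
Element totals:
  C: 7
  H: 14
  Cl: 1
  N: 1
  O: 2
Molecular formula: C7H14ClNO2.
Molar mass = 179.644 g/mol.
Mass from Cl: 1 × 35.45 = 35.450 g/mol.
%Cl = 35.450 / 179.644 × 100 = 19.73%.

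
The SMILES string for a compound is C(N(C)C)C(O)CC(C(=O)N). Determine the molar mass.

160.22 g/mol

Atom tally by fragment:
  (CH3)2NCH2 → C:3 H:8 N:1
  CH(OH) → C:1 H:2 O:1
  CH2 → C:1 H:2
  CH2CONH2 → C:2 H:4 O:1 N:1
Element totals:
  C: 7
  H: 16
  N: 2
  O: 2
Molecular formula: C7H16N2O2.
  M = 7(12.011) + 16(1.008) + 2(14.007) + 2(15.999)
    = 84.077 + 16.128 + 28.014 + 31.998 = 160.217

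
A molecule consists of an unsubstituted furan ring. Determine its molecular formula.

Atom tally by fragment:
  furan ring core → C:4 H:4 O:1
Element totals:
  C: 4
  H: 4
  O: 1

C4H4O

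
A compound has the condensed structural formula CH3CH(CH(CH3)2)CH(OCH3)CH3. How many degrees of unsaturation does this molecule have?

0

Atom tally by fragment:
  CH3 → C:1 H:3
  CH(CH(CH3)2) → C:4 H:8
  CH(OCH3) → C:2 H:4 O:1
  CH3 → C:1 H:3
Element totals:
  C: 8
  H: 18
  O: 1
Molecular formula: C8H18O.
DoU = (2C + 2 + N − H − X) / 2 = (2·8 + 2 + 0 − 18 − 0) / 2 = 0.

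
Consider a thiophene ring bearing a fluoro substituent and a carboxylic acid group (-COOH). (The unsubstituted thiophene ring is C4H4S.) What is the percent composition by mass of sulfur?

Atom tally by fragment:
  thiophene ring core → C:4 H:4 S:1
  (− 2 ring H displaced by substituents)
  + F → F:1
  + COOH → C:1 H:1 O:2
Element totals:
  C: 5
  H: 3
  F: 1
  O: 2
  S: 1
Molecular formula: C5H3FO2S.
Molar mass = 146.135 g/mol.
Mass from S: 1 × 32.06 = 32.060 g/mol.
%S = 32.060 / 146.135 × 100 = 21.94%.

21.94%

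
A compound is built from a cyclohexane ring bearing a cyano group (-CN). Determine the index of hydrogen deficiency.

Atom tally by fragment:
  cyclohexane ring core → C:6 H:12
  (− 1 ring H displaced by substituents)
  + CN → C:1 N:1
Element totals:
  C: 7
  H: 11
  N: 1
Molecular formula: C7H11N.
DoU = (2C + 2 + N − H − X) / 2 = (2·7 + 2 + 1 − 11 − 0) / 2 = 3.

3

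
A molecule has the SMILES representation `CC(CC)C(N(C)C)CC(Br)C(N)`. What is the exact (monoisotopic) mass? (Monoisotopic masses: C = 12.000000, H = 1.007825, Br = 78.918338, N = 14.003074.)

Atom tally by fragment:
  CH3 → C:1 H:3
  CH(C2H5) → C:3 H:6
  CH(N(CH3)2) → C:3 H:7 N:1
  CH2 → C:1 H:2
  CH(Br) → C:1 H:1 Br:1
  CH2NH2 → C:1 H:4 N:1
Element totals:
  C: 10
  H: 23
  Br: 1
  N: 2
Molecular formula: C10H23BrN2.
  M = 10(12.0) + 23(1.007825) + 78.918338 + 2(14.003074)
    = 120.000000 + 23.179975 + 78.918338 + 28.006148 = 250.104461

250.1045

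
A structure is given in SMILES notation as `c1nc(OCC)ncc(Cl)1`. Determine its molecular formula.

C6H7ClN2O

Atom tally by fragment:
  pyrimidine ring core → C:4 H:4 N:2
  (− 2 ring H displaced by substituents)
  + OC2H5 → C:2 H:5 O:1
  + Cl → Cl:1
Element totals:
  C: 6
  H: 7
  Cl: 1
  N: 2
  O: 1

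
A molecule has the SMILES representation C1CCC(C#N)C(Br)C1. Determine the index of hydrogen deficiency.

Atom tally by fragment:
  cyclohexane ring core → C:6 H:12
  (− 2 ring H displaced by substituents)
  + CN → C:1 N:1
  + Br → Br:1
Element totals:
  C: 7
  H: 10
  Br: 1
  N: 1
Molecular formula: C7H10BrN.
DoU = (2C + 2 + N − H − X) / 2 = (2·7 + 2 + 1 − 10 − 1) / 2 = 3.

3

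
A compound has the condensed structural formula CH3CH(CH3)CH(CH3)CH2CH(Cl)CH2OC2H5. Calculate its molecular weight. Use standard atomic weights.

192.73 g/mol

Atom tally by fragment:
  CH3 → C:1 H:3
  CH(CH3) → C:2 H:4
  CH(CH3) → C:2 H:4
  CH2 → C:1 H:2
  CH(Cl) → C:1 H:1 Cl:1
  CH2OC2H5 → C:3 H:7 O:1
Element totals:
  C: 10
  H: 21
  Cl: 1
  O: 1
Molecular formula: C10H21ClO.
  M = 10(12.011) + 21(1.008) + 35.45 + 15.999
    = 120.110 + 21.168 + 35.450 + 15.999 = 192.727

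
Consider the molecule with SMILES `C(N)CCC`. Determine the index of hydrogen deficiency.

Atom tally by fragment:
  H2NCH2 → C:1 H:4 N:1
  CH2 → C:1 H:2
  CH2 → C:1 H:2
  CH3 → C:1 H:3
Element totals:
  C: 4
  H: 11
  N: 1
Molecular formula: C4H11N.
DoU = (2C + 2 + N − H − X) / 2 = (2·4 + 2 + 1 − 11 − 0) / 2 = 0.

0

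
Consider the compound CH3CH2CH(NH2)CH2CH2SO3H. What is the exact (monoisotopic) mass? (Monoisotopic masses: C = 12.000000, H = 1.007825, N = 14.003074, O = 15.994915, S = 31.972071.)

Atom tally by fragment:
  CH3 → C:1 H:3
  CH2 → C:1 H:2
  CH(NH2) → C:1 H:3 N:1
  CH2 → C:1 H:2
  CH2SO3H → C:1 H:3 S:1 O:3
Element totals:
  C: 5
  H: 13
  N: 1
  O: 3
  S: 1
Molecular formula: C5H13NO3S.
  M = 5(12.0) + 13(1.007825) + 14.003074 + 3(15.994915) + 31.972071
    = 60.000000 + 13.101725 + 14.003074 + 47.984745 + 31.972071 = 167.061615

167.0616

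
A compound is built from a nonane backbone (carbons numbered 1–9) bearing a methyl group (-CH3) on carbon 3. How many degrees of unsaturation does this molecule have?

Atom tally by fragment:
  CH3 → C:1 H:3
  CH2 → C:1 H:2
  CH(CH3) → C:2 H:4
  CH2 → C:1 H:2
  CH2 → C:1 H:2
  CH2 → C:1 H:2
  CH2 → C:1 H:2
  CH2 → C:1 H:2
  CH3 → C:1 H:3
Element totals:
  C: 10
  H: 22
Molecular formula: C10H22.
DoU = (2C + 2 + N − H − X) / 2 = (2·10 + 2 + 0 − 22 − 0) / 2 = 0.

0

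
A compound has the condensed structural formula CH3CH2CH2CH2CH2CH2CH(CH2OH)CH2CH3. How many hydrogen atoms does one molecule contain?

22

Atom tally by fragment:
  CH3 → C:1 H:3
  CH2 → C:1 H:2
  CH2 → C:1 H:2
  CH2 → C:1 H:2
  CH2 → C:1 H:2
  CH2 → C:1 H:2
  CH(CH2OH) → C:2 H:4 O:1
  CH2 → C:1 H:2
  CH3 → C:1 H:3
Element totals:
  C: 10
  H: 22
  O: 1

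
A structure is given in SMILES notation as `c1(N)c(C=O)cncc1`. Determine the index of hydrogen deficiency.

5

Atom tally by fragment:
  pyridine ring core → C:5 H:5 N:1
  (− 2 ring H displaced by substituents)
  + NH2 → N:1 H:2
  + CHO → C:1 H:1 O:1
Element totals:
  C: 6
  H: 6
  N: 2
  O: 1
Molecular formula: C6H6N2O.
DoU = (2C + 2 + N − H − X) / 2 = (2·6 + 2 + 2 − 6 − 0) / 2 = 5.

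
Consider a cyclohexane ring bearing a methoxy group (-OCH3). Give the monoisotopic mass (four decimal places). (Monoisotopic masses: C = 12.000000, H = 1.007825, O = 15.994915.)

Atom tally by fragment:
  cyclohexane ring core → C:6 H:12
  (− 1 ring H displaced by substituents)
  + OCH3 → C:1 H:3 O:1
Element totals:
  C: 7
  H: 14
  O: 1
Molecular formula: C7H14O.
  M = 7(12.0) + 14(1.007825) + 15.994915
    = 84.000000 + 14.109550 + 15.994915 = 114.104465

114.1045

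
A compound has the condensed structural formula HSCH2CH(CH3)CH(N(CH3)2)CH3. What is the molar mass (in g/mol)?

Element totals:
  C: 7
  H: 17
  N: 1
  S: 1
Molecular formula: C7H17NS.
  M = 7(12.011) + 17(1.008) + 14.007 + 32.06
    = 84.077 + 17.136 + 14.007 + 32.060 = 147.280

147.28 g/mol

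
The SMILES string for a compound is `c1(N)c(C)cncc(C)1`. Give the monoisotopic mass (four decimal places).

122.0844

Atom tally by fragment:
  pyridine ring core → C:5 H:5 N:1
  (− 3 ring H displaced by substituents)
  + NH2 → N:1 H:2
  + CH3 → C:1 H:3
  + CH3 → C:1 H:3
Element totals:
  C: 7
  H: 10
  N: 2
Molecular formula: C7H10N2.
  M = 7(12.0) + 10(1.007825) + 2(14.003074)
    = 84.000000 + 10.078250 + 28.006148 = 122.084398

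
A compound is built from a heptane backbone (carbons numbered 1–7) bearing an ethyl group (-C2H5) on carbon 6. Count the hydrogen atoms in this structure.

Atom tally by fragment:
  CH3 → C:1 H:3
  CH2 → C:1 H:2
  CH2 → C:1 H:2
  CH2 → C:1 H:2
  CH2 → C:1 H:2
  CH(C2H5) → C:3 H:6
  CH3 → C:1 H:3
Element totals:
  C: 9
  H: 20

20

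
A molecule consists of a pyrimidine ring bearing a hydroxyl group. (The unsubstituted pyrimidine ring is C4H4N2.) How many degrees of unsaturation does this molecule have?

Atom tally by fragment:
  pyrimidine ring core → C:4 H:4 N:2
  (− 1 ring H displaced by substituents)
  + OH → O:1 H:1
Element totals:
  C: 4
  H: 4
  N: 2
  O: 1
Molecular formula: C4H4N2O.
DoU = (2C + 2 + N − H − X) / 2 = (2·4 + 2 + 2 − 4 − 0) / 2 = 4.

4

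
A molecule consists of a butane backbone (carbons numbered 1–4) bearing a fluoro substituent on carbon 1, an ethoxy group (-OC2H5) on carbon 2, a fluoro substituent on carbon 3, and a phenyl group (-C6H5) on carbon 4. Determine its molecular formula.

C12H16F2O

Atom tally by fragment:
  FCH2 → C:1 H:2 F:1
  CH(OC2H5) → C:3 H:6 O:1
  CH(F) → C:1 H:1 F:1
  CH2C6H5 → C:7 H:7
Element totals:
  C: 12
  H: 16
  F: 2
  O: 1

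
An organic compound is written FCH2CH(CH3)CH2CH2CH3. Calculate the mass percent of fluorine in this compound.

Atom tally by fragment:
  FCH2 → C:1 H:2 F:1
  CH(CH3) → C:2 H:4
  CH2 → C:1 H:2
  CH2 → C:1 H:2
  CH3 → C:1 H:3
Element totals:
  C: 6
  H: 13
  F: 1
Molecular formula: C6H13F.
Molar mass = 104.168 g/mol.
Mass from F: 1 × 18.998 = 18.998 g/mol.
%F = 18.998 / 104.168 × 100 = 18.24%.

18.24%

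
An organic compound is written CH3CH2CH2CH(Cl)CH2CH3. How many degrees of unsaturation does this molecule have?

0

Atom tally by fragment:
  CH3 → C:1 H:3
  CH2 → C:1 H:2
  CH2 → C:1 H:2
  CH(Cl) → C:1 H:1 Cl:1
  CH2 → C:1 H:2
  CH3 → C:1 H:3
Element totals:
  C: 6
  H: 13
  Cl: 1
Molecular formula: C6H13Cl.
DoU = (2C + 2 + N − H − X) / 2 = (2·6 + 2 + 0 − 13 − 1) / 2 = 0.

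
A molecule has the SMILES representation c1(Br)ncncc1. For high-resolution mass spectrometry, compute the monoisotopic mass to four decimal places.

157.9480

Atom tally by fragment:
  pyrimidine ring core → C:4 H:4 N:2
  (− 1 ring H displaced by substituents)
  + Br → Br:1
Element totals:
  C: 4
  H: 3
  Br: 1
  N: 2
Molecular formula: C4H3BrN2.
  M = 4(12.0) + 3(1.007825) + 78.918338 + 2(14.003074)
    = 48.000000 + 3.023475 + 78.918338 + 28.006148 = 157.947961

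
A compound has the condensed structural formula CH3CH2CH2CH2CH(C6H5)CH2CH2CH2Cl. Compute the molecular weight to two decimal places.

Element totals:
  C: 14
  H: 21
  Cl: 1
Molecular formula: C14H21Cl.
  M = 14(12.011) + 21(1.008) + 35.45
    = 168.154 + 21.168 + 35.450 = 224.772

224.77 g/mol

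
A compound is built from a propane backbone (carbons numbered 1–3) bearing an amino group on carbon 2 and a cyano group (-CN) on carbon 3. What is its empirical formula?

Atom tally by fragment:
  CH3 → C:1 H:3
  CH(NH2) → C:1 H:3 N:1
  CH2CN → C:2 H:2 N:1
Element totals:
  C: 4
  H: 8
  N: 2
Molecular formula: C4H8N2.
gcd of subscripts = 2; dividing each by 2:
  C: 4/2 = 2
  H: 8/2 = 4
  N: 2/2 = 1

C2H4N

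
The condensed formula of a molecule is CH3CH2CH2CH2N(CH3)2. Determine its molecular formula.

C6H15N

Element totals:
  C: 6
  H: 15
  N: 1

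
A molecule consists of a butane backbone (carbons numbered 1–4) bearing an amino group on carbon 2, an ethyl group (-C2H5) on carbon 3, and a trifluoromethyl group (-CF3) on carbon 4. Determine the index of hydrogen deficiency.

Atom tally by fragment:
  CH3 → C:1 H:3
  CH(NH2) → C:1 H:3 N:1
  CH(C2H5) → C:3 H:6
  CH2CF3 → C:2 H:2 F:3
Element totals:
  C: 7
  H: 14
  F: 3
  N: 1
Molecular formula: C7H14F3N.
DoU = (2C + 2 + N − H − X) / 2 = (2·7 + 2 + 1 − 14 − 3) / 2 = 0.

0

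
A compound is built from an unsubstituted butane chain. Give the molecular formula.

C4H10

Atom tally by fragment:
  CH3 → C:1 H:3
  CH2 → C:1 H:2
  CH2 → C:1 H:2
  CH3 → C:1 H:3
Element totals:
  C: 4
  H: 10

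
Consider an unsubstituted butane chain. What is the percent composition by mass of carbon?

82.66%

Atom tally by fragment:
  CH3 → C:1 H:3
  CH2 → C:1 H:2
  CH2 → C:1 H:2
  CH3 → C:1 H:3
Element totals:
  C: 4
  H: 10
Molecular formula: C4H10.
Molar mass = 58.124 g/mol.
Mass from C: 4 × 12.011 = 48.044 g/mol.
%C = 48.044 / 58.124 × 100 = 82.66%.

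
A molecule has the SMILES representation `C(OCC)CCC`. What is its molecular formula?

C6H14O

Atom tally by fragment:
  C2H5OCH2 → C:3 H:7 O:1
  CH2 → C:1 H:2
  CH2 → C:1 H:2
  CH3 → C:1 H:3
Element totals:
  C: 6
  H: 14
  O: 1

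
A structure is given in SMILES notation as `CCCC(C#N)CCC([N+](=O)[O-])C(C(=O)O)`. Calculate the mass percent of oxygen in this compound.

Atom tally by fragment:
  CH3 → C:1 H:3
  CH2 → C:1 H:2
  CH2 → C:1 H:2
  CH(CN) → C:2 H:1 N:1
  CH2 → C:1 H:2
  CH2 → C:1 H:2
  CH(NO2) → C:1 H:1 N:1 O:2
  CH2COOH → C:2 H:3 O:2
Element totals:
  C: 10
  H: 16
  N: 2
  O: 4
Molecular formula: C10H16N2O4.
Molar mass = 228.248 g/mol.
Mass from O: 4 × 15.999 = 63.996 g/mol.
%O = 63.996 / 228.248 × 100 = 28.04%.

28.04%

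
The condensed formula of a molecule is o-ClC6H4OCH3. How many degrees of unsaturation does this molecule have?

4

Atom tally by fragment:
  benzene ring core → C:6 H:6
  (− 2 ring H displaced by substituents)
  + Cl → Cl:1
  + OCH3 → C:1 H:3 O:1
Element totals:
  C: 7
  H: 7
  Cl: 1
  O: 1
Molecular formula: C7H7ClO.
DoU = (2C + 2 + N − H − X) / 2 = (2·7 + 2 + 0 − 7 − 1) / 2 = 4.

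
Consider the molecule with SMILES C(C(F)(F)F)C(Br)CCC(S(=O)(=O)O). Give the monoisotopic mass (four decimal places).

297.9486

Atom tally by fragment:
  F3CCH2 → C:2 H:2 F:3
  CH(Br) → C:1 H:1 Br:1
  CH2 → C:1 H:2
  CH2 → C:1 H:2
  CH2SO3H → C:1 H:3 S:1 O:3
Element totals:
  C: 6
  H: 10
  Br: 1
  F: 3
  O: 3
  S: 1
Molecular formula: C6H10BrF3O3S.
  M = 6(12.0) + 10(1.007825) + 78.918338 + 3(18.998403) + 3(15.994915) + 31.972071
    = 72.000000 + 10.078250 + 78.918338 + 56.995209 + 47.984745 + 31.972071 = 297.948613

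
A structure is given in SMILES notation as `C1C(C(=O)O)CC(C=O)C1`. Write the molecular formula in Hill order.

C7H10O3

Atom tally by fragment:
  cyclopentane ring core → C:5 H:10
  (− 2 ring H displaced by substituents)
  + COOH → C:1 H:1 O:2
  + CHO → C:1 H:1 O:1
Element totals:
  C: 7
  H: 10
  O: 3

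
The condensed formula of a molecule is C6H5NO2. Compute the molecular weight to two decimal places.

123.11 g/mol

Atom tally by fragment:
  benzene ring core → C:6 H:6
  (− 1 ring H displaced by substituents)
  + NO2 → N:1 O:2
Element totals:
  C: 6
  H: 5
  N: 1
  O: 2
Molecular formula: C6H5NO2.
  M = 6(12.011) + 5(1.008) + 14.007 + 2(15.999)
    = 72.066 + 5.040 + 14.007 + 31.998 = 123.111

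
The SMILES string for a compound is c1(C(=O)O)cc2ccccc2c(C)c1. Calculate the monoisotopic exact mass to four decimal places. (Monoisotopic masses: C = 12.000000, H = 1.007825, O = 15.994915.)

Atom tally by fragment:
  naphthalene ring system core → C:10 H:8
  (− 2 ring H displaced by substituents)
  + COOH → C:1 H:1 O:2
  + CH3 → C:1 H:3
Element totals:
  C: 12
  H: 10
  O: 2
Molecular formula: C12H10O2.
  M = 12(12.0) + 10(1.007825) + 2(15.994915)
    = 144.000000 + 10.078250 + 31.989830 = 186.068080

186.0681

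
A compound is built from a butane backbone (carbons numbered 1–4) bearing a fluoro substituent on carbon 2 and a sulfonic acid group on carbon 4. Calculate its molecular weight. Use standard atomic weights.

Atom tally by fragment:
  CH3 → C:1 H:3
  CH(F) → C:1 H:1 F:1
  CH2 → C:1 H:2
  CH2SO3H → C:1 H:3 S:1 O:3
Element totals:
  C: 4
  H: 9
  F: 1
  O: 3
  S: 1
Molecular formula: C4H9FO3S.
  M = 4(12.011) + 9(1.008) + 18.998 + 3(15.999) + 32.06
    = 48.044 + 9.072 + 18.998 + 47.997 + 32.060 = 156.171

156.17 g/mol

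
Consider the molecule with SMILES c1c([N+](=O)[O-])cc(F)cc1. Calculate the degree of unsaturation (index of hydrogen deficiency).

Atom tally by fragment:
  benzene ring core → C:6 H:6
  (− 2 ring H displaced by substituents)
  + NO2 → N:1 O:2
  + F → F:1
Element totals:
  C: 6
  H: 4
  F: 1
  N: 1
  O: 2
Molecular formula: C6H4FNO2.
DoU = (2C + 2 + N − H − X) / 2 = (2·6 + 2 + 1 − 4 − 1) / 2 = 5.

5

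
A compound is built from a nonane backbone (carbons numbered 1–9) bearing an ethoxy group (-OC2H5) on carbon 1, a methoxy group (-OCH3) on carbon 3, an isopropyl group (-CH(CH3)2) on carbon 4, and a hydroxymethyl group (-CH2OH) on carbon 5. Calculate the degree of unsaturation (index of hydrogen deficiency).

Atom tally by fragment:
  C2H5OCH2 → C:3 H:7 O:1
  CH2 → C:1 H:2
  CH(OCH3) → C:2 H:4 O:1
  CH(CH(CH3)2) → C:4 H:8
  CH(CH2OH) → C:2 H:4 O:1
  CH2 → C:1 H:2
  CH2 → C:1 H:2
  CH2 → C:1 H:2
  CH3 → C:1 H:3
Element totals:
  C: 16
  H: 34
  O: 3
Molecular formula: C16H34O3.
DoU = (2C + 2 + N − H − X) / 2 = (2·16 + 2 + 0 − 34 − 0) / 2 = 0.

0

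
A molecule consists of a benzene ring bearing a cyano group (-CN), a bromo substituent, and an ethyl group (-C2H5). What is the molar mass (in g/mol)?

Atom tally by fragment:
  benzene ring core → C:6 H:6
  (− 3 ring H displaced by substituents)
  + CN → C:1 N:1
  + Br → Br:1
  + C2H5 → C:2 H:5
Element totals:
  C: 9
  H: 8
  Br: 1
  N: 1
Molecular formula: C9H8BrN.
  M = 9(12.011) + 8(1.008) + 79.904 + 14.007
    = 108.099 + 8.064 + 79.904 + 14.007 = 210.074

210.07 g/mol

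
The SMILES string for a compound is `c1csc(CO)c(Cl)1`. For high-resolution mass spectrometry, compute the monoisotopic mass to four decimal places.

Atom tally by fragment:
  thiophene ring core → C:4 H:4 S:1
  (− 2 ring H displaced by substituents)
  + CH2OH → C:1 H:3 O:1
  + Cl → Cl:1
Element totals:
  C: 5
  H: 5
  Cl: 1
  O: 1
  S: 1
Molecular formula: C5H5ClOS.
  M = 5(12.0) + 5(1.007825) + 34.968853 + 15.994915 + 31.972071
    = 60.000000 + 5.039125 + 34.968853 + 15.994915 + 31.972071 = 147.974964

147.9750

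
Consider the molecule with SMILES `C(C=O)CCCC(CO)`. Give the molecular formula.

Atom tally by fragment:
  OHCCH2 → C:2 H:3 O:1
  CH2 → C:1 H:2
  CH2 → C:1 H:2
  CH2 → C:1 H:2
  CH2CH2OH → C:2 H:5 O:1
Element totals:
  C: 7
  H: 14
  O: 2

C7H14O2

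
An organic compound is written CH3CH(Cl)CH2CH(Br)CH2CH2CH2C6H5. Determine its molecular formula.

C13H18BrCl

Element totals:
  C: 13
  H: 18
  Br: 1
  Cl: 1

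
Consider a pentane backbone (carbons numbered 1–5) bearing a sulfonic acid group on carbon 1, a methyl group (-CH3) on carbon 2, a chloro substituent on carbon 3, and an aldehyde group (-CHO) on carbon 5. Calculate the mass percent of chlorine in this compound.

15.50%

Atom tally by fragment:
  HO3SCH2 → C:1 H:3 S:1 O:3
  CH(CH3) → C:2 H:4
  CH(Cl) → C:1 H:1 Cl:1
  CH2 → C:1 H:2
  CH2CHO → C:2 H:3 O:1
Element totals:
  C: 7
  H: 13
  Cl: 1
  O: 4
  S: 1
Molecular formula: C7H13ClO4S.
Molar mass = 228.687 g/mol.
Mass from Cl: 1 × 35.45 = 35.450 g/mol.
%Cl = 35.450 / 228.687 × 100 = 15.50%.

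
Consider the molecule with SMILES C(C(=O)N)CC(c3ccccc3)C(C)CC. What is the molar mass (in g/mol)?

Atom tally by fragment:
  H2NOCCH2 → C:2 H:4 O:1 N:1
  CH2 → C:1 H:2
  CH(C6H5) → C:7 H:6
  CH(CH3) → C:2 H:4
  CH2 → C:1 H:2
  CH3 → C:1 H:3
Element totals:
  C: 14
  H: 21
  N: 1
  O: 1
Molecular formula: C14H21NO.
  M = 14(12.011) + 21(1.008) + 14.007 + 15.999
    = 168.154 + 21.168 + 14.007 + 15.999 = 219.328

219.33 g/mol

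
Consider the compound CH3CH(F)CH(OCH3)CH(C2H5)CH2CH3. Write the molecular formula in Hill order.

Element totals:
  C: 9
  H: 19
  F: 1
  O: 1

C9H19FO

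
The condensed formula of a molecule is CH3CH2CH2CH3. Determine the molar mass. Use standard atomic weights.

Atom tally by fragment:
  CH3 → C:1 H:3
  CH2 → C:1 H:2
  CH2 → C:1 H:2
  CH3 → C:1 H:3
Element totals:
  C: 4
  H: 10
Molecular formula: C4H10.
  M = 4(12.011) + 10(1.008)
    = 48.044 + 10.080 = 58.124

58.12 g/mol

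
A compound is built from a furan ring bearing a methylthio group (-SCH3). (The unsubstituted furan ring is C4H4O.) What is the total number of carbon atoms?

Atom tally by fragment:
  furan ring core → C:4 H:4 O:1
  (− 1 ring H displaced by substituents)
  + SCH3 → C:1 H:3 S:1
Element totals:
  C: 5
  H: 6
  O: 1
  S: 1

5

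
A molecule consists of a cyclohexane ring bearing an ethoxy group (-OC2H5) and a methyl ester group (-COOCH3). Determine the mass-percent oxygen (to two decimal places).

Atom tally by fragment:
  cyclohexane ring core → C:6 H:12
  (− 2 ring H displaced by substituents)
  + OC2H5 → C:2 H:5 O:1
  + COOCH3 → C:2 H:3 O:2
Element totals:
  C: 10
  H: 18
  O: 3
Molecular formula: C10H18O3.
Molar mass = 186.251 g/mol.
Mass from O: 3 × 15.999 = 47.997 g/mol.
%O = 47.997 / 186.251 × 100 = 25.77%.

25.77%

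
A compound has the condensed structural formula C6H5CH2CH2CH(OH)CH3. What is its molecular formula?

C10H14O

Element totals:
  C: 10
  H: 14
  O: 1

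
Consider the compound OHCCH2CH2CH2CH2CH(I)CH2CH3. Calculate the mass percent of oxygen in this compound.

6.30%

Element totals:
  C: 8
  H: 15
  I: 1
  O: 1
Molecular formula: C8H15IO.
Molar mass = 254.111 g/mol.
Mass from O: 1 × 15.999 = 15.999 g/mol.
%O = 15.999 / 254.111 × 100 = 6.30%.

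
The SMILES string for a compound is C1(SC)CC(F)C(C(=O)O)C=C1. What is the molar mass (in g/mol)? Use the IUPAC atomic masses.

Atom tally by fragment:
  cyclohexene ring core → C:6 H:10
  (− 3 ring H displaced by substituents)
  + SCH3 → C:1 H:3 S:1
  + F → F:1
  + COOH → C:1 H:1 O:2
Element totals:
  C: 8
  H: 11
  F: 1
  O: 2
  S: 1
Molecular formula: C8H11FO2S.
  M = 8(12.011) + 11(1.008) + 18.998 + 2(15.999) + 32.06
    = 96.088 + 11.088 + 18.998 + 31.998 + 32.060 = 190.232

190.23 g/mol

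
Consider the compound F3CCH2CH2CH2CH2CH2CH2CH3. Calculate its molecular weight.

Atom tally by fragment:
  F3CCH2 → C:2 H:2 F:3
  CH2 → C:1 H:2
  CH2 → C:1 H:2
  CH2 → C:1 H:2
  CH2 → C:1 H:2
  CH2 → C:1 H:2
  CH3 → C:1 H:3
Element totals:
  C: 8
  H: 15
  F: 3
Molecular formula: C8H15F3.
  M = 8(12.011) + 15(1.008) + 3(18.998)
    = 96.088 + 15.120 + 56.994 = 168.202

168.20 g/mol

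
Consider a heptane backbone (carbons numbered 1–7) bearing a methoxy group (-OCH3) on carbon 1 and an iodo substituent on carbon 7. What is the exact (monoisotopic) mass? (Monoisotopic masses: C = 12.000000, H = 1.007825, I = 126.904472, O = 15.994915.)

Atom tally by fragment:
  CH3OCH2 → C:2 H:5 O:1
  CH2 → C:1 H:2
  CH2 → C:1 H:2
  CH2 → C:1 H:2
  CH2 → C:1 H:2
  CH2 → C:1 H:2
  CH2I → C:1 H:2 I:1
Element totals:
  C: 8
  H: 17
  I: 1
  O: 1
Molecular formula: C8H17IO.
  M = 8(12.0) + 17(1.007825) + 126.904472 + 15.994915
    = 96.000000 + 17.133025 + 126.904472 + 15.994915 = 256.032412

256.0324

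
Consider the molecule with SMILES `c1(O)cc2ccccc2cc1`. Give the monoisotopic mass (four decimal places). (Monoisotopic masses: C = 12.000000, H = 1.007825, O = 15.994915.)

Atom tally by fragment:
  naphthalene ring system core → C:10 H:8
  (− 1 ring H displaced by substituents)
  + OH → O:1 H:1
Element totals:
  C: 10
  H: 8
  O: 1
Molecular formula: C10H8O.
  M = 10(12.0) + 8(1.007825) + 15.994915
    = 120.000000 + 8.062600 + 15.994915 = 144.057515

144.0575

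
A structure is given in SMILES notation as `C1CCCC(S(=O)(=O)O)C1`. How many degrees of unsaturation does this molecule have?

Atom tally by fragment:
  cyclohexane ring core → C:6 H:12
  (− 1 ring H displaced by substituents)
  + SO3H → S:1 O:3 H:1
Element totals:
  C: 6
  H: 12
  O: 3
  S: 1
Molecular formula: C6H12O3S.
DoU = (2C + 2 + N − H − X) / 2 = (2·6 + 2 + 0 − 12 − 0) / 2 = 1.

1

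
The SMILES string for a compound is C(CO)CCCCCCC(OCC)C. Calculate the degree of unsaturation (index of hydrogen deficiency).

0

Atom tally by fragment:
  HOCH2CH2 → C:2 H:5 O:1
  CH2 → C:1 H:2
  CH2 → C:1 H:2
  CH2 → C:1 H:2
  CH2 → C:1 H:2
  CH2 → C:1 H:2
  CH2 → C:1 H:2
  CH(OC2H5) → C:3 H:6 O:1
  CH3 → C:1 H:3
Element totals:
  C: 12
  H: 26
  O: 2
Molecular formula: C12H26O2.
DoU = (2C + 2 + N − H − X) / 2 = (2·12 + 2 + 0 − 26 − 0) / 2 = 0.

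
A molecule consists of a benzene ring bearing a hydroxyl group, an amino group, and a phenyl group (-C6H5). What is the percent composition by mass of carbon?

Atom tally by fragment:
  benzene ring core → C:6 H:6
  (− 3 ring H displaced by substituents)
  + OH → O:1 H:1
  + NH2 → N:1 H:2
  + C6H5 → C:6 H:5
Element totals:
  C: 12
  H: 11
  N: 1
  O: 1
Molecular formula: C12H11NO.
Molar mass = 185.226 g/mol.
Mass from C: 12 × 12.011 = 144.132 g/mol.
%C = 144.132 / 185.226 × 100 = 77.81%.

77.81%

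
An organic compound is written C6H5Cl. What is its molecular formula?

C6H5Cl

Atom tally by fragment:
  benzene ring core → C:6 H:6
  (− 1 ring H displaced by substituents)
  + Cl → Cl:1
Element totals:
  C: 6
  H: 5
  Cl: 1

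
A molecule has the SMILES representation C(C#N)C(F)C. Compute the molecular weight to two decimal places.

Atom tally by fragment:
  NCCH2 → C:2 H:2 N:1
  CH(F) → C:1 H:1 F:1
  CH3 → C:1 H:3
Element totals:
  C: 4
  H: 6
  F: 1
  N: 1
Molecular formula: C4H6FN.
  M = 4(12.011) + 6(1.008) + 18.998 + 14.007
    = 48.044 + 6.048 + 18.998 + 14.007 = 87.097

87.10 g/mol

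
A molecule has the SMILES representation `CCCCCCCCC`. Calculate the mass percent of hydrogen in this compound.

15.72%

Atom tally by fragment:
  CH3 → C:1 H:3
  CH2 → C:1 H:2
  CH2 → C:1 H:2
  CH2 → C:1 H:2
  CH2 → C:1 H:2
  CH2 → C:1 H:2
  CH2 → C:1 H:2
  CH2 → C:1 H:2
  CH3 → C:1 H:3
Element totals:
  C: 9
  H: 20
Molecular formula: C9H20.
Molar mass = 128.259 g/mol.
Mass from H: 20 × 1.008 = 20.160 g/mol.
%H = 20.160 / 128.259 × 100 = 15.72%.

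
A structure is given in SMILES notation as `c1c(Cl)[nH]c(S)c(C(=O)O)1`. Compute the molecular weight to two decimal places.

Atom tally by fragment:
  pyrrole ring core → C:4 H:5 N:1
  (− 3 ring H displaced by substituents)
  + Cl → Cl:1
  + SH → S:1 H:1
  + COOH → C:1 H:1 O:2
Element totals:
  C: 5
  H: 4
  Cl: 1
  N: 1
  O: 2
  S: 1
Molecular formula: C5H4ClNO2S.
  M = 5(12.011) + 4(1.008) + 35.45 + 14.007 + 2(15.999) + 32.06
    = 60.055 + 4.032 + 35.450 + 14.007 + 31.998 + 32.060 = 177.602

177.60 g/mol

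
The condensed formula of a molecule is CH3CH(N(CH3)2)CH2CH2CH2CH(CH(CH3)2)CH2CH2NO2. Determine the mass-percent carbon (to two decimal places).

63.89%

Element totals:
  C: 13
  H: 28
  N: 2
  O: 2
Molecular formula: C13H28N2O2.
Molar mass = 244.379 g/mol.
Mass from C: 13 × 12.011 = 156.143 g/mol.
%C = 156.143 / 244.379 × 100 = 63.89%.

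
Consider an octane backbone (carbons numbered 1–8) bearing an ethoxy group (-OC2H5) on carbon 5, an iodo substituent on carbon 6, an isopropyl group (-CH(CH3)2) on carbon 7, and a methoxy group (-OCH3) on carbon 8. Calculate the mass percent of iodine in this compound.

Atom tally by fragment:
  CH3 → C:1 H:3
  CH2 → C:1 H:2
  CH2 → C:1 H:2
  CH2 → C:1 H:2
  CH(OC2H5) → C:3 H:6 O:1
  CH(I) → C:1 H:1 I:1
  CH(CH(CH3)2) → C:4 H:8
  CH2OCH3 → C:2 H:5 O:1
Element totals:
  C: 14
  H: 29
  I: 1
  O: 2
Molecular formula: C14H29IO2.
Molar mass = 356.288 g/mol.
Mass from I: 1 × 126.904 = 126.904 g/mol.
%I = 126.904 / 356.288 × 100 = 35.62%.

35.62%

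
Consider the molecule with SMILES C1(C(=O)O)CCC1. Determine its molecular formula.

Atom tally by fragment:
  cyclobutane ring core → C:4 H:8
  (− 1 ring H displaced by substituents)
  + COOH → C:1 H:1 O:2
Element totals:
  C: 5
  H: 8
  O: 2

C5H8O2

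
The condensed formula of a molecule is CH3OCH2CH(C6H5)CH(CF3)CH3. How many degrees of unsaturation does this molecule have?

Element totals:
  C: 12
  H: 15
  F: 3
  O: 1
Molecular formula: C12H15F3O.
DoU = (2C + 2 + N − H − X) / 2 = (2·12 + 2 + 0 − 15 − 3) / 2 = 4.

4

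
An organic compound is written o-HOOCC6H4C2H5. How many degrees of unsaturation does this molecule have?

Atom tally by fragment:
  benzene ring core → C:6 H:6
  (− 2 ring H displaced by substituents)
  + COOH → C:1 H:1 O:2
  + C2H5 → C:2 H:5
Element totals:
  C: 9
  H: 10
  O: 2
Molecular formula: C9H10O2.
DoU = (2C + 2 + N − H − X) / 2 = (2·9 + 2 + 0 − 10 − 0) / 2 = 5.

5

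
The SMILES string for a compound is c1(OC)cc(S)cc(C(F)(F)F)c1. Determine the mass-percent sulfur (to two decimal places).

15.40%

Atom tally by fragment:
  benzene ring core → C:6 H:6
  (− 3 ring H displaced by substituents)
  + OCH3 → C:1 H:3 O:1
  + SH → S:1 H:1
  + CF3 → C:1 F:3
Element totals:
  C: 8
  H: 7
  F: 3
  O: 1
  S: 1
Molecular formula: C8H7F3OS.
Molar mass = 208.197 g/mol.
Mass from S: 1 × 32.06 = 32.060 g/mol.
%S = 32.060 / 208.197 × 100 = 15.40%.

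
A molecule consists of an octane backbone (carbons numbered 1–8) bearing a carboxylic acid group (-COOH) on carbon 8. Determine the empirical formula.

C9H18O2

Atom tally by fragment:
  CH3 → C:1 H:3
  CH2 → C:1 H:2
  CH2 → C:1 H:2
  CH2 → C:1 H:2
  CH2 → C:1 H:2
  CH2 → C:1 H:2
  CH2 → C:1 H:2
  CH2COOH → C:2 H:3 O:2
Element totals:
  C: 9
  H: 18
  O: 2
Molecular formula: C9H18O2.
gcd of subscripts (9, 18, 2) = 1, so the empirical formula equals the molecular formula.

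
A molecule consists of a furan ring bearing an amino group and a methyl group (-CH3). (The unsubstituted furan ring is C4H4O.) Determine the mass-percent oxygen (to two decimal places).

Atom tally by fragment:
  furan ring core → C:4 H:4 O:1
  (− 2 ring H displaced by substituents)
  + NH2 → N:1 H:2
  + CH3 → C:1 H:3
Element totals:
  C: 5
  H: 7
  N: 1
  O: 1
Molecular formula: C5H7NO.
Molar mass = 97.117 g/mol.
Mass from O: 1 × 15.999 = 15.999 g/mol.
%O = 15.999 / 97.117 × 100 = 16.47%.

16.47%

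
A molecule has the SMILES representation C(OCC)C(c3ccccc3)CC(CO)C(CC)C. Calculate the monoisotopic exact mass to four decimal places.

Atom tally by fragment:
  C2H5OCH2 → C:3 H:7 O:1
  CH(C6H5) → C:7 H:6
  CH2 → C:1 H:2
  CH(CH2OH) → C:2 H:4 O:1
  CH(C2H5) → C:3 H:6
  CH3 → C:1 H:3
Element totals:
  C: 17
  H: 28
  O: 2
Molecular formula: C17H28O2.
  M = 17(12.0) + 28(1.007825) + 2(15.994915)
    = 204.000000 + 28.219100 + 31.989830 = 264.208930

264.2089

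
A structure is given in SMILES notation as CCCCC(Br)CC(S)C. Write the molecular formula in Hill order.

Atom tally by fragment:
  CH3 → C:1 H:3
  CH2 → C:1 H:2
  CH2 → C:1 H:2
  CH2 → C:1 H:2
  CH(Br) → C:1 H:1 Br:1
  CH2 → C:1 H:2
  CH(SH) → C:1 H:2 S:1
  CH3 → C:1 H:3
Element totals:
  C: 8
  H: 17
  Br: 1
  S: 1

C8H17BrS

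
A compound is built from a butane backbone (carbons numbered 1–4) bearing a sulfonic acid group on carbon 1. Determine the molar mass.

Atom tally by fragment:
  HO3SCH2 → C:1 H:3 S:1 O:3
  CH2 → C:1 H:2
  CH2 → C:1 H:2
  CH3 → C:1 H:3
Element totals:
  C: 4
  H: 10
  O: 3
  S: 1
Molecular formula: C4H10O3S.
  M = 4(12.011) + 10(1.008) + 3(15.999) + 32.06
    = 48.044 + 10.080 + 47.997 + 32.060 = 138.181

138.18 g/mol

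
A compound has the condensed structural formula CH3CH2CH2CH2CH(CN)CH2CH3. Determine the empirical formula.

C8H15N

Atom tally by fragment:
  CH3 → C:1 H:3
  CH2 → C:1 H:2
  CH2 → C:1 H:2
  CH2 → C:1 H:2
  CH(CN) → C:2 H:1 N:1
  CH2 → C:1 H:2
  CH3 → C:1 H:3
Element totals:
  C: 8
  H: 15
  N: 1
Molecular formula: C8H15N.
gcd of subscripts (8, 15, 1) = 1, so the empirical formula equals the molecular formula.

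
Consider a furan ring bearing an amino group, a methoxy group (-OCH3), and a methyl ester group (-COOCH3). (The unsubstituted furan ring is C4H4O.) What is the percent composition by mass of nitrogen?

Atom tally by fragment:
  furan ring core → C:4 H:4 O:1
  (− 3 ring H displaced by substituents)
  + NH2 → N:1 H:2
  + OCH3 → C:1 H:3 O:1
  + COOCH3 → C:2 H:3 O:2
Element totals:
  C: 7
  H: 9
  N: 1
  O: 4
Molecular formula: C7H9NO4.
Molar mass = 171.152 g/mol.
Mass from N: 1 × 14.007 = 14.007 g/mol.
%N = 14.007 / 171.152 × 100 = 8.18%.

8.18%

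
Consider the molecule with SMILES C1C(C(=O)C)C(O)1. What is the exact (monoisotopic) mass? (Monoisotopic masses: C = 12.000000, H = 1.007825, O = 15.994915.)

Atom tally by fragment:
  cyclopropane ring core → C:3 H:6
  (− 2 ring H displaced by substituents)
  + COCH3 → C:2 H:3 O:1
  + OH → O:1 H:1
Element totals:
  C: 5
  H: 8
  O: 2
Molecular formula: C5H8O2.
  M = 5(12.0) + 8(1.007825) + 2(15.994915)
    = 60.000000 + 8.062600 + 31.989830 = 100.052430

100.0524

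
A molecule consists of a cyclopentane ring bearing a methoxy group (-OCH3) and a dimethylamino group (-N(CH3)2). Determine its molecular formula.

C8H17NO

Atom tally by fragment:
  cyclopentane ring core → C:5 H:10
  (− 2 ring H displaced by substituents)
  + OCH3 → C:1 H:3 O:1
  + N(CH3)2 → N:1 C:2 H:6
Element totals:
  C: 8
  H: 17
  N: 1
  O: 1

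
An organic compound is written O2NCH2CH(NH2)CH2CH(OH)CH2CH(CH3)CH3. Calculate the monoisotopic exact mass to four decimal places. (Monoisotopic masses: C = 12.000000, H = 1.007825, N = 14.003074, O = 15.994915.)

Element totals:
  C: 8
  H: 18
  N: 2
  O: 3
Molecular formula: C8H18N2O3.
  M = 8(12.0) + 18(1.007825) + 2(14.003074) + 3(15.994915)
    = 96.000000 + 18.140850 + 28.006148 + 47.984745 = 190.131743

190.1317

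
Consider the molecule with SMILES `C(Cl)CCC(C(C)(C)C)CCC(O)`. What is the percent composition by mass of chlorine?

17.15%

Atom tally by fragment:
  ClCH2 → C:1 H:2 Cl:1
  CH2 → C:1 H:2
  CH2 → C:1 H:2
  CH(C(CH3)3) → C:5 H:10
  CH2 → C:1 H:2
  CH2 → C:1 H:2
  CH2OH → C:1 H:3 O:1
Element totals:
  C: 11
  H: 23
  Cl: 1
  O: 1
Molecular formula: C11H23ClO.
Molar mass = 206.754 g/mol.
Mass from Cl: 1 × 35.45 = 35.450 g/mol.
%Cl = 35.450 / 206.754 × 100 = 17.15%.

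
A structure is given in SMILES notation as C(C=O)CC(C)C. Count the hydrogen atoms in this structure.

12

Atom tally by fragment:
  OHCCH2 → C:2 H:3 O:1
  CH2 → C:1 H:2
  CH(CH3) → C:2 H:4
  CH3 → C:1 H:3
Element totals:
  C: 6
  H: 12
  O: 1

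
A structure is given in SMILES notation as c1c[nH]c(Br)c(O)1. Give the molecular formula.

C4H4BrNO

Atom tally by fragment:
  pyrrole ring core → C:4 H:5 N:1
  (− 2 ring H displaced by substituents)
  + Br → Br:1
  + OH → O:1 H:1
Element totals:
  C: 4
  H: 4
  Br: 1
  N: 1
  O: 1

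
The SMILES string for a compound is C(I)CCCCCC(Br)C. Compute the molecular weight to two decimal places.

319.02 g/mol

Atom tally by fragment:
  ICH2 → C:1 H:2 I:1
  CH2 → C:1 H:2
  CH2 → C:1 H:2
  CH2 → C:1 H:2
  CH2 → C:1 H:2
  CH2 → C:1 H:2
  CH(Br) → C:1 H:1 Br:1
  CH3 → C:1 H:3
Element totals:
  C: 8
  H: 16
  Br: 1
  I: 1
Molecular formula: C8H16BrI.
  M = 8(12.011) + 16(1.008) + 79.904 + 126.904
    = 96.088 + 16.128 + 79.904 + 126.904 = 319.024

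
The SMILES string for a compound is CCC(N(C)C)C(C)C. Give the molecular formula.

C8H19N

Atom tally by fragment:
  CH3 → C:1 H:3
  CH2 → C:1 H:2
  CH(N(CH3)2) → C:3 H:7 N:1
  CH(CH3) → C:2 H:4
  CH3 → C:1 H:3
Element totals:
  C: 8
  H: 19
  N: 1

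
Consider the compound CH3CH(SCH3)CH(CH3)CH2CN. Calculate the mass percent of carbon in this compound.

58.69%

Atom tally by fragment:
  CH3 → C:1 H:3
  CH(SCH3) → C:2 H:4 S:1
  CH(CH3) → C:2 H:4
  CH2CN → C:2 H:2 N:1
Element totals:
  C: 7
  H: 13
  N: 1
  S: 1
Molecular formula: C7H13NS.
Molar mass = 143.248 g/mol.
Mass from C: 7 × 12.011 = 84.077 g/mol.
%C = 84.077 / 143.248 × 100 = 58.69%.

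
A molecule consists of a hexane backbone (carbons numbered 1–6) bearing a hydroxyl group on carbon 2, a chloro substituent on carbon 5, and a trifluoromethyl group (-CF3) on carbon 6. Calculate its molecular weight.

Atom tally by fragment:
  CH3 → C:1 H:3
  CH(OH) → C:1 H:2 O:1
  CH2 → C:1 H:2
  CH2 → C:1 H:2
  CH(Cl) → C:1 H:1 Cl:1
  CH2CF3 → C:2 H:2 F:3
Element totals:
  C: 7
  H: 12
  Cl: 1
  F: 3
  O: 1
Molecular formula: C7H12ClF3O.
  M = 7(12.011) + 12(1.008) + 35.45 + 3(18.998) + 15.999
    = 84.077 + 12.096 + 35.450 + 56.994 + 15.999 = 204.616

204.62 g/mol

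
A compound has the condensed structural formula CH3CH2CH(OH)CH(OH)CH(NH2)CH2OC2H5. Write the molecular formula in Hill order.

C8H19NO3

Atom tally by fragment:
  CH3 → C:1 H:3
  CH2 → C:1 H:2
  CH(OH) → C:1 H:2 O:1
  CH(OH) → C:1 H:2 O:1
  CH(NH2) → C:1 H:3 N:1
  CH2OC2H5 → C:3 H:7 O:1
Element totals:
  C: 8
  H: 19
  N: 1
  O: 3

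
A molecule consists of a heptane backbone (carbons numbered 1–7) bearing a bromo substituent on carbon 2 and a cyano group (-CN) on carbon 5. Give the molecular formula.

Atom tally by fragment:
  CH3 → C:1 H:3
  CH(Br) → C:1 H:1 Br:1
  CH2 → C:1 H:2
  CH2 → C:1 H:2
  CH(CN) → C:2 H:1 N:1
  CH2 → C:1 H:2
  CH3 → C:1 H:3
Element totals:
  C: 8
  H: 14
  Br: 1
  N: 1

C8H14BrN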